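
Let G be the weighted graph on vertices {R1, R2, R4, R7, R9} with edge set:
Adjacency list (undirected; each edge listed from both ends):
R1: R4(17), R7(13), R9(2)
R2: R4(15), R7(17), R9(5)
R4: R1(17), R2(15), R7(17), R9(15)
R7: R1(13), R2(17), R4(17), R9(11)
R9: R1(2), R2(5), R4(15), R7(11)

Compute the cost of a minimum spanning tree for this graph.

Grow the tree from R9 using Prim:
Step 1: cheapest edge leaving the tree is R1-R9 (2); add R1.
Step 2: cheapest edge leaving the tree is R2-R9 (5); add R2.
Step 3: cheapest edge leaving the tree is R7-R9 (11); add R7.
Step 4: cheapest edge leaving the tree is R2-R4 (15); add R4.
MST edges: R1-R9, R2-R9, R7-R9, R2-R4; total weight 2+5+11+15 = 33.

33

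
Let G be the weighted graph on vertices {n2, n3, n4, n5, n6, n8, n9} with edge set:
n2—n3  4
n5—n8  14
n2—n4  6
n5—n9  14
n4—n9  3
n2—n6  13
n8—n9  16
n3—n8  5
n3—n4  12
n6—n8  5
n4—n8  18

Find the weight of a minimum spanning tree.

37

Kruskal: consider edges lightest-first.
n4—n9 (3): add. Components now {n6} {n8} {n4,n9} {n3} {n2} {n5}
n2—n3 (4): add. Components now {n6} {n8} {n4,n9} {n2,n3} {n5}
n3—n8 (5): add. Components now {n6} {n2,n3,n8} {n4,n9} {n5}
n6—n8 (5): add. Components now {n2,n3,n6,n8} {n4,n9} {n5}
n2—n4 (6): add. Components now {n2,n3,n4,n6,n8,n9} {n5}
n3—n4 (12): skip — n3 and n4 already connected.
n2—n6 (13): skip — n6 and n2 already connected.
n5—n8 (14): add. Components now {n2,n3,n4,n5,n6,n8,n9}
MST edges: n4—n9, n2—n3, n3—n8, n6—n8, n2—n4, n5—n8; total weight 3+4+5+5+6+14 = 37.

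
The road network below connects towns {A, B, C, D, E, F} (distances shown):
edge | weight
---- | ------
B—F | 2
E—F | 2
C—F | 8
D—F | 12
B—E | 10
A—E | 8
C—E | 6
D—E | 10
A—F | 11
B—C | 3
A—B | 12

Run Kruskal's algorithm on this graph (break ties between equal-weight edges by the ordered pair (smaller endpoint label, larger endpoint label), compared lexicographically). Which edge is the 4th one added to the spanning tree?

Kruskal's algorithm — process edges by increasing weight (ties by edge label):
B—F (2): add. Components now {A} {B,F} {C} {D} {E}
E—F (2): add. Components now {A} {B,E,F} {C} {D}
B—C (3): add. Components now {A} {B,C,E,F} {D}
C—E (6): skip — C and E already connected.
A—E (8): add. Components now {A,B,C,E,F} {D}
C—F (8): skip — C and F already connected.
B—E (10): skip — B and E already connected.
D—E (10): add. Components now {A,B,C,D,E,F}
The 4th edge added is A—E.

A-E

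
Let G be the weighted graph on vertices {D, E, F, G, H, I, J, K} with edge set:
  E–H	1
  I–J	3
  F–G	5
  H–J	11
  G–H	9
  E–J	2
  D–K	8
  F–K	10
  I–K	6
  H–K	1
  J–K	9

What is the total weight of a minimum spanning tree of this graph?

Sort edges by weight, then run Kruskal:
E–H (1): add — endpoints in different components.
H–K (1): add — endpoints in different components.
E–J (2): add — endpoints in different components.
I–J (3): add — endpoints in different components.
F–G (5): add — endpoints in different components.
I–K (6): skip — I and K already connected.
D–K (8): add — endpoints in different components.
G–H (9): add — endpoints in different components.
MST edges: E–H, H–K, E–J, I–J, F–G, D–K, G–H; total weight 1+1+2+3+5+8+9 = 29.

29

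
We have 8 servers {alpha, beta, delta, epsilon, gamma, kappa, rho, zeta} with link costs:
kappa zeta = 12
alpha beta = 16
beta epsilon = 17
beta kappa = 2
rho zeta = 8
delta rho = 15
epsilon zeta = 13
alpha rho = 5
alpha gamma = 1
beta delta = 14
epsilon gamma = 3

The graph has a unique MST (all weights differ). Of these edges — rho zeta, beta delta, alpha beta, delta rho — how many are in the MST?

Sort edges by weight, then run Kruskal:
alpha gamma (1): add — endpoints in different components.
beta kappa (2): add — endpoints in different components.
epsilon gamma (3): add — endpoints in different components.
alpha rho (5): add — endpoints in different components.
rho zeta (8): add — endpoints in different components.
kappa zeta (12): add — endpoints in different components.
epsilon zeta (13): skip — epsilon and zeta already connected.
beta delta (14): add — endpoints in different components.
MST edge set: {alpha gamma, beta kappa, epsilon gamma, alpha rho, rho zeta, kappa zeta, beta delta}.
Of the listed edges, {rho zeta, beta delta} are in the MST → 2.

2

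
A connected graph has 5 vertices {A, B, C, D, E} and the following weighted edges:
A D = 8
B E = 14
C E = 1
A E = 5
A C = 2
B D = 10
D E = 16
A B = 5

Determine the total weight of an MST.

16

Prim, starting at E.
Step 1: frontier [C E 1, A E 5, B E 14, D E 16] → take C E (1); add C.
Step 2: frontier [A C 2, A E 5, B E 14, D E 16] → take A C (2); add A.
Step 3: frontier [A B 5, A D 8, B E 14, D E 16] → take A B (5); add B.
Step 4: frontier [A D 8, B D 10, D E 16] → take A D (8); add D.
MST edges: C E, A C, A B, A D; total weight 1+2+5+8 = 16.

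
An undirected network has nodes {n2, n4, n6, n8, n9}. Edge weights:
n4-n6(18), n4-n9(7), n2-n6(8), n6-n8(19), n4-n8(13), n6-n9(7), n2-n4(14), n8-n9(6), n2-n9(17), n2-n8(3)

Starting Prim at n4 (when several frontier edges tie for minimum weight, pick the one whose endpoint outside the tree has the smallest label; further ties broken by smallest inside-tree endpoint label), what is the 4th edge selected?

n6-n9

Prim's algorithm from n4:
Step 1: frontier [n4-n9 7, n4-n8 13, n2-n4 14, n4-n6 18] → take n4-n9 (7); add n9.
Step 2: frontier [n4-n8 13, n2-n4 14, n4-n6 18, n8-n9 6, n6-n9 7, n2-n9 17] → take n8-n9 (6); add n8.
Step 3: frontier [n2-n4 14, n4-n6 18, n2-n8 3, n6-n8 19, n6-n9 7, n2-n9 17] → take n2-n8 (3); add n2.
Step 4: frontier [n2-n6 8, n4-n6 18, n6-n8 19, n6-n9 7] → take n6-n9 (7); add n6.
The 4th edge added is n6-n9.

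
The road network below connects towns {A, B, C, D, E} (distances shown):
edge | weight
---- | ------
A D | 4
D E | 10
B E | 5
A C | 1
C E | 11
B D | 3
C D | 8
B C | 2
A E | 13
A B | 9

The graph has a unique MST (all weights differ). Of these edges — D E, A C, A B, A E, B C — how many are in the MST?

2

Kruskal's algorithm — process edges by increasing weight (ties by edge label):
A C (1): add — endpoints in different components.
B C (2): add — endpoints in different components.
B D (3): add — endpoints in different components.
A D (4): skip — A and D already connected.
B E (5): add — endpoints in different components.
MST edge set: {A C, B C, B D, B E}.
Of the listed edges, {A C, B C} are in the MST → 2.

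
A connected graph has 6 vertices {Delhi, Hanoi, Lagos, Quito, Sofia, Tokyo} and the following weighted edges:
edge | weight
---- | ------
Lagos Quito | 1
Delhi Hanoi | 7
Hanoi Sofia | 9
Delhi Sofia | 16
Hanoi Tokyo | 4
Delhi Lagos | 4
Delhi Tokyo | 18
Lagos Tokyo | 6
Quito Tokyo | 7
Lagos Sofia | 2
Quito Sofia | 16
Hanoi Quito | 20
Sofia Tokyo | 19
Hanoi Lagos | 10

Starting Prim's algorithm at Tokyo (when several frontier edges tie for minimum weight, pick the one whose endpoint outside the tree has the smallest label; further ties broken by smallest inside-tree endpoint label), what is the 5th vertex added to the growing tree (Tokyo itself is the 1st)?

Grow the tree from Tokyo using Prim:
Step 1: cheapest edge leaving the tree is Hanoi Tokyo (4); add Hanoi.
Step 2: cheapest edge leaving the tree is Lagos Tokyo (6); add Lagos.
Step 3: cheapest edge leaving the tree is Lagos Quito (1); add Quito.
Step 4: cheapest edge leaving the tree is Lagos Sofia (2); add Sofia.
Step 5: cheapest edge leaving the tree is Delhi Lagos (4); add Delhi.
Vertex order: Tokyo, Hanoi, Lagos, Quito, Sofia, Delhi. The 5th vertex is Sofia.

Sofia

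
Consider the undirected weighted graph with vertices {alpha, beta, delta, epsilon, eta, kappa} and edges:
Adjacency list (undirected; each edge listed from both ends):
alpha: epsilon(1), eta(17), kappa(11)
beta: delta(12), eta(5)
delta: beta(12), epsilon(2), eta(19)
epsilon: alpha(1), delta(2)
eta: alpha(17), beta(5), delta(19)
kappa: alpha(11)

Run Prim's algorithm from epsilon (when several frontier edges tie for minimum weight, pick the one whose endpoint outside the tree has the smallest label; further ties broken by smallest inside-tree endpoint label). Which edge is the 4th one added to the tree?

Prim's algorithm from epsilon:
Step 1: frontier [alpha epsilon 1, delta epsilon 2] → take alpha epsilon (1); add alpha.
Step 2: frontier [alpha kappa 11, alpha eta 17, delta epsilon 2] → take delta epsilon (2); add delta.
Step 3: frontier [alpha kappa 11, alpha eta 17, beta delta 12, delta eta 19] → take alpha kappa (11); add kappa.
Step 4: frontier [alpha eta 17, beta delta 12, delta eta 19] → take beta delta (12); add beta.
Step 5: frontier [alpha eta 17, beta eta 5, delta eta 19] → take beta eta (5); add eta.
The 4th edge added is beta delta.

beta-delta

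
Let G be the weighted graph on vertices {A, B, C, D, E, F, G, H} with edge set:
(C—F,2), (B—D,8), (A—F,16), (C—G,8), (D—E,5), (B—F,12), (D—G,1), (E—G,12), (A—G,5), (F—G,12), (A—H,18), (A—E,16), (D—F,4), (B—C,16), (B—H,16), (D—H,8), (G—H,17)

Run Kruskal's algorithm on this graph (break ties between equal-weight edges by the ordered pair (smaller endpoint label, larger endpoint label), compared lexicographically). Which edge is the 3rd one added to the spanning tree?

Sort edges by weight, then run Kruskal:
D—G (1): add — endpoints in different components.
C—F (2): add — endpoints in different components.
D—F (4): add — endpoints in different components.
A—G (5): add — endpoints in different components.
D—E (5): add — endpoints in different components.
B—D (8): add — endpoints in different components.
C—G (8): skip — C and G already connected.
D—H (8): add — endpoints in different components.
The 3rd edge added is D—F.

D-F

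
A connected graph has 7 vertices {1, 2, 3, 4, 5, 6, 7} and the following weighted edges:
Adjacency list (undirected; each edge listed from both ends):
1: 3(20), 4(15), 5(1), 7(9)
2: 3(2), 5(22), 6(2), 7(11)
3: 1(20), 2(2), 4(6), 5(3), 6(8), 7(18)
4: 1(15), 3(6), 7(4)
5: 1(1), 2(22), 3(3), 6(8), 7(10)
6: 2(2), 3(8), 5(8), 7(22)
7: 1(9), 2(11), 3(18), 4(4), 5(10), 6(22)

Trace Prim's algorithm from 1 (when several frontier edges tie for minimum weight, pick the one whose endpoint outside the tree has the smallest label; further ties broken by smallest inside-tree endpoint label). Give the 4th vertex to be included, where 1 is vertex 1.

Prim, starting at 1.
Step 1: cheapest edge leaving the tree is 1–5 (1); add 5.
Step 2: cheapest edge leaving the tree is 3–5 (3); add 3.
Step 3: cheapest edge leaving the tree is 2–3 (2); add 2.
Step 4: cheapest edge leaving the tree is 2–6 (2); add 6.
Step 5: cheapest edge leaving the tree is 3–4 (6); add 4.
Step 6: cheapest edge leaving the tree is 4–7 (4); add 7.
Vertex order: 1, 5, 3, 2, 6, 4, 7. The 4th vertex is 2.

2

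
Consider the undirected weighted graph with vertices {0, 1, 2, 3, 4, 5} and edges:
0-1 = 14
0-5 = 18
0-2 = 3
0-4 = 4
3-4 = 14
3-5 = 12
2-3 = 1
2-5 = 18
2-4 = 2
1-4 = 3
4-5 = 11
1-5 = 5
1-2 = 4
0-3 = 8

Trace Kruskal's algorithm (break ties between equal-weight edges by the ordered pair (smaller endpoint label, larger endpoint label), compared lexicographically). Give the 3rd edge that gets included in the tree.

0-2

Kruskal's algorithm — process edges by increasing weight (ties by edge label):
2-3 (1): add — endpoints in different components.
2-4 (2): add — endpoints in different components.
0-2 (3): add — endpoints in different components.
1-4 (3): add — endpoints in different components.
0-4 (4): skip — 0 and 4 already connected.
1-2 (4): skip — 1 and 2 already connected.
1-5 (5): add — endpoints in different components.
The 3rd edge added is 0-2.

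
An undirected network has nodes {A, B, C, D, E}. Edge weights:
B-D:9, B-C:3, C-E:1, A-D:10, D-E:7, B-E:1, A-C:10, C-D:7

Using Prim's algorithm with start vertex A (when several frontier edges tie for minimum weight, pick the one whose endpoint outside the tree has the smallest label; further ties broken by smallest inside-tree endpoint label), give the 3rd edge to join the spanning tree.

Prim, starting at A.
Step 1: cheapest edge leaving the tree is A-C (10); add C.
Step 2: cheapest edge leaving the tree is C-E (1); add E.
Step 3: cheapest edge leaving the tree is B-E (1); add B.
Step 4: cheapest edge leaving the tree is C-D (7); add D.
The 3rd edge added is B-E.

B-E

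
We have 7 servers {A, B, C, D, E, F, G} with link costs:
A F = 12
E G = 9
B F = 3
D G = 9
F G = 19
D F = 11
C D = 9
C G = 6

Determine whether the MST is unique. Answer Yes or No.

Kruskal's algorithm — process edges by increasing weight (ties by edge label):
B F (3): add. Components now {A} {B,F} {C} {D} {E} {G}
C G (6): add. Components now {A} {B,F} {C,G} {D} {E}
C D (9): add. Components now {A} {B,F} {C,D,G} {E}
D G (9): skip — D and G already connected.
E G (9): add. Components now {A} {B,F} {C,D,E,G}
D F (11): add. Components now {A} {B,C,D,E,F,G}
A F (12): add. Components now {A,B,C,D,E,F,G}
Non-tree edge D G has weight 9, equal to the heaviest edge on its tree cycle — swapping gives another MST of the same weight. Not unique.

No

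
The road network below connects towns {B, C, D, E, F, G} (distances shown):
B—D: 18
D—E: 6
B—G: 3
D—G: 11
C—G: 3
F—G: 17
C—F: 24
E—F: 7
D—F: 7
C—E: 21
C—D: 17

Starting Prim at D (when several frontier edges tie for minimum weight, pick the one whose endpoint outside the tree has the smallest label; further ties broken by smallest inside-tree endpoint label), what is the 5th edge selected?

Grow the tree from D using Prim:
Step 1: cheapest edge leaving the tree is D—E (6); add E.
Step 2: cheapest edge leaving the tree is D—F (7); add F.
Step 3: cheapest edge leaving the tree is D—G (11); add G.
Step 4: cheapest edge leaving the tree is B—G (3); add B.
Step 5: cheapest edge leaving the tree is C—G (3); add C.
The 5th edge added is C—G.

C-G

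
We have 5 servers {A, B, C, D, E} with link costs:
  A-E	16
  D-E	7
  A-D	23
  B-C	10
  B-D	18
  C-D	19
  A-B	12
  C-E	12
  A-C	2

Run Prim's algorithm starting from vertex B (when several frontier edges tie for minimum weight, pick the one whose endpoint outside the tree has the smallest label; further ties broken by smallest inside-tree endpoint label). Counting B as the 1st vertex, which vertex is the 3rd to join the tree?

Prim, starting at B.
Step 1: cheapest edge leaving the tree is B-C (10); add C.
Step 2: cheapest edge leaving the tree is A-C (2); add A.
Step 3: cheapest edge leaving the tree is C-E (12); add E.
Step 4: cheapest edge leaving the tree is D-E (7); add D.
Vertex order: B, C, A, E, D. The 3rd vertex is A.

A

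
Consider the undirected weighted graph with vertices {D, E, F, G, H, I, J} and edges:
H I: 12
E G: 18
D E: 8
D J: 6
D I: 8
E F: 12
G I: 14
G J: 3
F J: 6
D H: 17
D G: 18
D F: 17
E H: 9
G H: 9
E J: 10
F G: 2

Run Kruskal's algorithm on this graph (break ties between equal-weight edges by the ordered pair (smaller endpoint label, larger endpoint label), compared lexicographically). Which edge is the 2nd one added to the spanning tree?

Kruskal: consider edges lightest-first.
F G (2): add. Components now {D} {E} {F,G} {H} {I} {J}
G J (3): add. Components now {D} {E} {F,G,J} {H} {I}
D J (6): add. Components now {D,F,G,J} {E} {H} {I}
F J (6): skip — F and J already connected.
D E (8): add. Components now {D,E,F,G,J} {H} {I}
D I (8): add. Components now {D,E,F,G,I,J} {H}
E H (9): add. Components now {D,E,F,G,H,I,J}
The 2nd edge added is G J.

G-J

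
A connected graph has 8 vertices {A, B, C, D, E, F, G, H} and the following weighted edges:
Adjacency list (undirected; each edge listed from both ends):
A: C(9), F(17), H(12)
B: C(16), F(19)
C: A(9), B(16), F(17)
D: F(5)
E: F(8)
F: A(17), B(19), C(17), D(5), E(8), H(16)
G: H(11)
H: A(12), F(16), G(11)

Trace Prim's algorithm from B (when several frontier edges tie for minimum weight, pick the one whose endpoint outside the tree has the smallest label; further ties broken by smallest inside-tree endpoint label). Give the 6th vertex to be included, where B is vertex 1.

Prim's algorithm from B:
Step 1: cheapest edge leaving the tree is B—C (16); add C.
Step 2: cheapest edge leaving the tree is A—C (9); add A.
Step 3: cheapest edge leaving the tree is A—H (12); add H.
Step 4: cheapest edge leaving the tree is G—H (11); add G.
Step 5: cheapest edge leaving the tree is F—H (16); add F.
Step 6: cheapest edge leaving the tree is D—F (5); add D.
Step 7: cheapest edge leaving the tree is E—F (8); add E.
Vertex order: B, C, A, H, G, F, D, E. The 6th vertex is F.

F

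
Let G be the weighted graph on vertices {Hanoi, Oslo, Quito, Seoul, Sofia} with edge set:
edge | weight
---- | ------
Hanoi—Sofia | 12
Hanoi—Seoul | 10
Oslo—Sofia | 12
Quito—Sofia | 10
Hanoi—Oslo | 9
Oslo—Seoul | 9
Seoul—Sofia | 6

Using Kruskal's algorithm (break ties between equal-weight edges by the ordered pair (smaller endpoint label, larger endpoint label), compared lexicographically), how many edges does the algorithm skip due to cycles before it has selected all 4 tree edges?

1

Kruskal's algorithm — process edges by increasing weight (ties by edge label):
Seoul—Sofia (6): add. Components now {Quito} {Hanoi} {Seoul,Sofia} {Oslo}
Hanoi—Oslo (9): add. Components now {Quito} {Hanoi,Oslo} {Seoul,Sofia}
Oslo—Seoul (9): add. Components now {Quito} {Hanoi,Oslo,Seoul,Sofia}
Hanoi—Seoul (10): skip — Hanoi and Seoul already connected.
Quito—Sofia (10): add. Components now {Hanoi,Oslo,Quito,Seoul,Sofia}
Edges rejected before the tree was complete: 1.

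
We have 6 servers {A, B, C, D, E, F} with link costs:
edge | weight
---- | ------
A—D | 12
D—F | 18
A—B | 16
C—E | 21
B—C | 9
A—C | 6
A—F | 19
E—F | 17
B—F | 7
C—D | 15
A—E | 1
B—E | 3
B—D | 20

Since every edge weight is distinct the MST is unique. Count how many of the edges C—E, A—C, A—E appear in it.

Sort edges by weight, then run Kruskal:
A—E (1): add — endpoints in different components.
B—E (3): add — endpoints in different components.
A—C (6): add — endpoints in different components.
B—F (7): add — endpoints in different components.
B—C (9): skip — B and C already connected.
A—D (12): add — endpoints in different components.
MST edge set: {A—E, B—E, A—C, B—F, A—D}.
Of the listed edges, {A—C, A—E} are in the MST → 2.

2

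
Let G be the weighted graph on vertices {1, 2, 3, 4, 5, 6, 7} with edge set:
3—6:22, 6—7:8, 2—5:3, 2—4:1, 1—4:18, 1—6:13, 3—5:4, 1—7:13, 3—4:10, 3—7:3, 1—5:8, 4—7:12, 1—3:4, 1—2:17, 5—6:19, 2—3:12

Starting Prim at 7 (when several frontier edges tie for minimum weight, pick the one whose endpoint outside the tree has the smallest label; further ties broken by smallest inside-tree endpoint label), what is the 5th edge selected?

2-4

Prim, starting at 7.
Step 1: cheapest edge leaving the tree is 3—7 (3); add 3.
Step 2: cheapest edge leaving the tree is 1—3 (4); add 1.
Step 3: cheapest edge leaving the tree is 3—5 (4); add 5.
Step 4: cheapest edge leaving the tree is 2—5 (3); add 2.
Step 5: cheapest edge leaving the tree is 2—4 (1); add 4.
Step 6: cheapest edge leaving the tree is 6—7 (8); add 6.
The 5th edge added is 2—4.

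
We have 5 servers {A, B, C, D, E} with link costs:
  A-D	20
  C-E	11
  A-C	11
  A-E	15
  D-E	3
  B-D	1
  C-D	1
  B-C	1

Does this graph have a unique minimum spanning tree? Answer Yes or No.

Kruskal: consider edges lightest-first.
B-C (1): add. Components now {A} {B,C} {D} {E}
B-D (1): add. Components now {A} {B,C,D} {E}
C-D (1): skip — C and D already connected.
D-E (3): add. Components now {A} {B,C,D,E}
A-C (11): add. Components now {A,B,C,D,E}
Non-tree edge C-D has weight 1, equal to the heaviest edge on its tree cycle — swapping gives another MST of the same weight. Not unique.

No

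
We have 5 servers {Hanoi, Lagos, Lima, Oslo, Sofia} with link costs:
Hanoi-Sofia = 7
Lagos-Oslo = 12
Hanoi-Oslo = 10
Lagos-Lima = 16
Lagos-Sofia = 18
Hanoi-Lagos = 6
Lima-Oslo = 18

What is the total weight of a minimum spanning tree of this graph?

Kruskal: consider edges lightest-first.
Hanoi-Lagos (6): add. Components now {Lima} {Hanoi,Lagos} {Sofia} {Oslo}
Hanoi-Sofia (7): add. Components now {Lima} {Hanoi,Lagos,Sofia} {Oslo}
Hanoi-Oslo (10): add. Components now {Lima} {Hanoi,Lagos,Oslo,Sofia}
Lagos-Oslo (12): skip — Oslo and Lagos already connected.
Lagos-Lima (16): add. Components now {Hanoi,Lagos,Lima,Oslo,Sofia}
MST edges: Hanoi-Lagos, Hanoi-Sofia, Hanoi-Oslo, Lagos-Lima; total weight 6+7+10+16 = 39.

39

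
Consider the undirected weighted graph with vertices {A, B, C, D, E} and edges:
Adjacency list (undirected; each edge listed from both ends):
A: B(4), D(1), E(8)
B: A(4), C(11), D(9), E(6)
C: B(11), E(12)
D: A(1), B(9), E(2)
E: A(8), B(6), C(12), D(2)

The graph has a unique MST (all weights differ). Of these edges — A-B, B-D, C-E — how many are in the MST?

Kruskal's algorithm — process edges by increasing weight (ties by edge label):
A-D (1): add — endpoints in different components.
D-E (2): add — endpoints in different components.
A-B (4): add — endpoints in different components.
B-E (6): skip — B and E already connected.
A-E (8): skip — A and E already connected.
B-D (9): skip — B and D already connected.
B-C (11): add — endpoints in different components.
MST edge set: {A-D, D-E, A-B, B-C}.
Of the listed edges, {A-B} are in the MST → 1.

1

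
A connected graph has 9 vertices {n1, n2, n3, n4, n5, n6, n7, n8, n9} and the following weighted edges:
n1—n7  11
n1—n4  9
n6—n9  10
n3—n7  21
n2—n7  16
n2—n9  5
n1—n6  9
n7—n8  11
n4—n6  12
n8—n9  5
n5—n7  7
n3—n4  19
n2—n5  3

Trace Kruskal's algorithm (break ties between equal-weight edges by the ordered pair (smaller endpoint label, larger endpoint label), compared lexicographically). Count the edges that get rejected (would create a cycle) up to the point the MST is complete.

Kruskal: consider edges lightest-first.
n2—n5 (3): add — endpoints in different components.
n2—n9 (5): add — endpoints in different components.
n8—n9 (5): add — endpoints in different components.
n5—n7 (7): add — endpoints in different components.
n1—n4 (9): add — endpoints in different components.
n1—n6 (9): add — endpoints in different components.
n6—n9 (10): add — endpoints in different components.
n1—n7 (11): skip — n7 and n1 already connected.
n7—n8 (11): skip — n8 and n7 already connected.
n4—n6 (12): skip — n6 and n4 already connected.
n2—n7 (16): skip — n7 and n2 already connected.
n3—n4 (19): add — endpoints in different components.
Edges rejected before the tree was complete: 4.

4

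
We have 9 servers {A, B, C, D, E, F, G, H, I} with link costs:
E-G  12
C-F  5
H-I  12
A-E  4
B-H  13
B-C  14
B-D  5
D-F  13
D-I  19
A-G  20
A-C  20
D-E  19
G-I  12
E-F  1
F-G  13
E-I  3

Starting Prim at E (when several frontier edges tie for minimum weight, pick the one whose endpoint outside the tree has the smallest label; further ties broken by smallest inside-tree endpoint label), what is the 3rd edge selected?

A-E

Grow the tree from E using Prim:
Step 1: cheapest edge leaving the tree is E-F (1); add F.
Step 2: cheapest edge leaving the tree is E-I (3); add I.
Step 3: cheapest edge leaving the tree is A-E (4); add A.
Step 4: cheapest edge leaving the tree is C-F (5); add C.
Step 5: cheapest edge leaving the tree is E-G (12); add G.
Step 6: cheapest edge leaving the tree is H-I (12); add H.
Step 7: cheapest edge leaving the tree is B-H (13); add B.
Step 8: cheapest edge leaving the tree is B-D (5); add D.
The 3rd edge added is A-E.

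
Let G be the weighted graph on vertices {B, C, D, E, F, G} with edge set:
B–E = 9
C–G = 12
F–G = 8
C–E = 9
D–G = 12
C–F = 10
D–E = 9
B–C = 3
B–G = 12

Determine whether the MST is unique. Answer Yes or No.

No

Kruskal: consider edges lightest-first.
B–C (3): add. Components now {B,C} {D} {E} {F} {G}
F–G (8): add. Components now {B,C} {D} {E} {F,G}
B–E (9): add. Components now {B,C,E} {D} {F,G}
C–E (9): skip — C and E already connected.
D–E (9): add. Components now {B,C,D,E} {F,G}
C–F (10): add. Components now {B,C,D,E,F,G}
Non-tree edge C–E has weight 9, equal to the heaviest edge on its tree cycle — swapping gives another MST of the same weight. Not unique.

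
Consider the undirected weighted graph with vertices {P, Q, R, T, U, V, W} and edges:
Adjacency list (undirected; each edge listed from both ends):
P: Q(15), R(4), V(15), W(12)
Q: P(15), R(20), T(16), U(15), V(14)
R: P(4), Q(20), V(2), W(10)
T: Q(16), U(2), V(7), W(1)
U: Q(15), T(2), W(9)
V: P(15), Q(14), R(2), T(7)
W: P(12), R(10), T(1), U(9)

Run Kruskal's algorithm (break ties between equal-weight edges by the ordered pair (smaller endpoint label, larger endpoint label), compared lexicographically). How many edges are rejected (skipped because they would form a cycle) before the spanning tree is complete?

3

Kruskal's algorithm — process edges by increasing weight (ties by edge label):
T–W (1): add. Components now {R} {Q} {T,W} {V} {P} {U}
R–V (2): add. Components now {R,V} {Q} {T,W} {P} {U}
T–U (2): add. Components now {R,V} {Q} {T,U,W} {P}
P–R (4): add. Components now {P,R,V} {Q} {T,U,W}
T–V (7): add. Components now {P,R,T,U,V,W} {Q}
U–W (9): skip — W and U already connected.
R–W (10): skip — R and W already connected.
P–W (12): skip — W and P already connected.
Q–V (14): add. Components now {P,Q,R,T,U,V,W}
Edges rejected before the tree was complete: 3.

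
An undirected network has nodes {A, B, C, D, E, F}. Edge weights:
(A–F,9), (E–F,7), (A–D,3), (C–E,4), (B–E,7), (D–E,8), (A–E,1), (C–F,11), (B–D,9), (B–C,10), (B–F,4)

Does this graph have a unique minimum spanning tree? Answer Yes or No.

Kruskal: consider edges lightest-first.
A–E (1): add. Components now {A,E} {B} {C} {D} {F}
A–D (3): add. Components now {A,D,E} {B} {C} {F}
B–F (4): add. Components now {A,D,E} {B,F} {C}
C–E (4): add. Components now {A,C,D,E} {B,F}
B–E (7): add. Components now {A,B,C,D,E,F}
Non-tree edge E–F has weight 7, equal to the heaviest edge on its tree cycle — swapping gives another MST of the same weight. Not unique.

No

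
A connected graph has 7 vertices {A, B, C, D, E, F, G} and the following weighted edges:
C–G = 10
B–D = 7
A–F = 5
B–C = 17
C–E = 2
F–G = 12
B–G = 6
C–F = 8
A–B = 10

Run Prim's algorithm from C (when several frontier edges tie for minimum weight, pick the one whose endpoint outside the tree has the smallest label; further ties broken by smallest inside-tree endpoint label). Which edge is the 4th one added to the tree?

Grow the tree from C using Prim:
Step 1: cheapest edge leaving the tree is C–E (2); add E.
Step 2: cheapest edge leaving the tree is C–F (8); add F.
Step 3: cheapest edge leaving the tree is A–F (5); add A.
Step 4: cheapest edge leaving the tree is A–B (10); add B.
Step 5: cheapest edge leaving the tree is B–G (6); add G.
Step 6: cheapest edge leaving the tree is B–D (7); add D.
The 4th edge added is A–B.

A-B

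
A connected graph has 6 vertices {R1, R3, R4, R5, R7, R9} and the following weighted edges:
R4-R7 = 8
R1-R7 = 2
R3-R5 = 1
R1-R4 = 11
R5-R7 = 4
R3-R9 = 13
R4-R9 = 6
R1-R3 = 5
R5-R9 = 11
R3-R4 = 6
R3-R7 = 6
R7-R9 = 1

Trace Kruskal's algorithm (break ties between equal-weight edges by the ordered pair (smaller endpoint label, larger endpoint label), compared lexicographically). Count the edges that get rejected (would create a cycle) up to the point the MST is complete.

Sort edges by weight, then run Kruskal:
R3-R5 (1): add — endpoints in different components.
R7-R9 (1): add — endpoints in different components.
R1-R7 (2): add — endpoints in different components.
R5-R7 (4): add — endpoints in different components.
R1-R3 (5): skip — R3 and R1 already connected.
R3-R4 (6): add — endpoints in different components.
Edges rejected before the tree was complete: 1.

1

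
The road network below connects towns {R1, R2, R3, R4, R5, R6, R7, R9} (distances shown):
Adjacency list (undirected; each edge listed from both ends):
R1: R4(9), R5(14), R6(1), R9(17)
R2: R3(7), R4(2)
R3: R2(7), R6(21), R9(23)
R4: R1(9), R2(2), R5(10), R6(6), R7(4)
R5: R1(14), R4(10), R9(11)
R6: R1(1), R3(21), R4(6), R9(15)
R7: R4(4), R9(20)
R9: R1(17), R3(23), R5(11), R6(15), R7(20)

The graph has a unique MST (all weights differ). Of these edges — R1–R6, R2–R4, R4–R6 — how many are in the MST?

Sort edges by weight, then run Kruskal:
R1–R6 (1): add — endpoints in different components.
R2–R4 (2): add — endpoints in different components.
R4–R7 (4): add — endpoints in different components.
R4–R6 (6): add — endpoints in different components.
R2–R3 (7): add — endpoints in different components.
R1–R4 (9): skip — R4 and R1 already connected.
R4–R5 (10): add — endpoints in different components.
R5–R9 (11): add — endpoints in different components.
MST edge set: {R1–R6, R2–R4, R4–R7, R4–R6, R2–R3, R4–R5, R5–R9}.
Of the listed edges, {R1–R6, R2–R4, R4–R6} are in the MST → 3.

3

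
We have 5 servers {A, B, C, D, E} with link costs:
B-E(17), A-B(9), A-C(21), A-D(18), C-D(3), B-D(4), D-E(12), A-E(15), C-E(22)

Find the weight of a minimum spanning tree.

28

Prim's algorithm from E:
Step 1: cheapest edge leaving the tree is D-E (12); add D.
Step 2: cheapest edge leaving the tree is C-D (3); add C.
Step 3: cheapest edge leaving the tree is B-D (4); add B.
Step 4: cheapest edge leaving the tree is A-B (9); add A.
MST edges: D-E, C-D, B-D, A-B; total weight 12+3+4+9 = 28.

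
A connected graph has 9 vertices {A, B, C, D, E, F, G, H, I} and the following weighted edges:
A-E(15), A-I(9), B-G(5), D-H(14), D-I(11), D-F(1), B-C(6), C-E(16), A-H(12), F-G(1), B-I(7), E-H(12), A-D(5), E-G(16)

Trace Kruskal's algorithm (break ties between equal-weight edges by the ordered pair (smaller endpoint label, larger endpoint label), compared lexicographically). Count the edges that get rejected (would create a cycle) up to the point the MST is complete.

2

Kruskal: consider edges lightest-first.
D-F (1): add — endpoints in different components.
F-G (1): add — endpoints in different components.
A-D (5): add — endpoints in different components.
B-G (5): add — endpoints in different components.
B-C (6): add — endpoints in different components.
B-I (7): add — endpoints in different components.
A-I (9): skip — A and I already connected.
D-I (11): skip — D and I already connected.
A-H (12): add — endpoints in different components.
E-H (12): add — endpoints in different components.
Edges rejected before the tree was complete: 2.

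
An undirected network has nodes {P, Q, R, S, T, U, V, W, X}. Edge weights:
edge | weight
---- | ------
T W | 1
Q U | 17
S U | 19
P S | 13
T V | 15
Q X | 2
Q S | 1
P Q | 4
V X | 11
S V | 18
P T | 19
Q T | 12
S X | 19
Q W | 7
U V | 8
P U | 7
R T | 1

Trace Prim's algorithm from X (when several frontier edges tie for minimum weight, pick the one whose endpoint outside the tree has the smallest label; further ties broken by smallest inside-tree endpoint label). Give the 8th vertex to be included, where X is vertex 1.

R

Prim, starting at X.
Step 1: cheapest edge leaving the tree is Q X (2); add Q.
Step 2: cheapest edge leaving the tree is Q S (1); add S.
Step 3: cheapest edge leaving the tree is P Q (4); add P.
Step 4: cheapest edge leaving the tree is P U (7); add U.
Step 5: cheapest edge leaving the tree is Q W (7); add W.
Step 6: cheapest edge leaving the tree is T W (1); add T.
Step 7: cheapest edge leaving the tree is R T (1); add R.
Step 8: cheapest edge leaving the tree is U V (8); add V.
Vertex order: X, Q, S, P, U, W, T, R, V. The 8th vertex is R.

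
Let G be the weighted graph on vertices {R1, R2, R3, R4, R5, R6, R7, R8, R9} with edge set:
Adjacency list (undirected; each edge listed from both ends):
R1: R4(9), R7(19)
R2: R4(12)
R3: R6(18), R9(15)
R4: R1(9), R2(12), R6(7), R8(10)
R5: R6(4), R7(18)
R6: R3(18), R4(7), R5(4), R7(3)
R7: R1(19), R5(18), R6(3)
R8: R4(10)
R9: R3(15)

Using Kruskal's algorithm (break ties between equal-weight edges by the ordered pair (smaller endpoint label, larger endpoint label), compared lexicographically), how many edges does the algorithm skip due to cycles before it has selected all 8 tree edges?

Kruskal: consider edges lightest-first.
R6–R7 (3): add — endpoints in different components.
R5–R6 (4): add — endpoints in different components.
R4–R6 (7): add — endpoints in different components.
R1–R4 (9): add — endpoints in different components.
R4–R8 (10): add — endpoints in different components.
R2–R4 (12): add — endpoints in different components.
R3–R9 (15): add — endpoints in different components.
R3–R6 (18): add — endpoints in different components.
Edges rejected before the tree was complete: 0.

0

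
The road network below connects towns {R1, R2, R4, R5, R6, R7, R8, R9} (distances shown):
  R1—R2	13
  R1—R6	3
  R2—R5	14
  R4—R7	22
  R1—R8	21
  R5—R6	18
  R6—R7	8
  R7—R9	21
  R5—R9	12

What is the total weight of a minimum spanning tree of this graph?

Prim, starting at R6.
Step 1: frontier [R1—R6 3, R6—R7 8, R5—R6 18] → take R1—R6 (3); add R1.
Step 2: frontier [R1—R2 13, R1—R8 21, R6—R7 8, R5—R6 18] → take R6—R7 (8); add R7.
Step 3: frontier [R1—R2 13, R1—R8 21, R5—R6 18, R7—R9 21, R4—R7 22] → take R1—R2 (13); add R2.
Step 4: frontier [R1—R8 21, R2—R5 14, R5—R6 18, R7—R9 21, R4—R7 22] → take R2—R5 (14); add R5.
Step 5: frontier [R1—R8 21, R5—R9 12, R7—R9 21, R4—R7 22] → take R5—R9 (12); add R9.
Step 6: frontier [R1—R8 21, R4—R7 22] → take R1—R8 (21); add R8.
Step 7: frontier [R4—R7 22] → take R4—R7 (22); add R4.
MST edges: R1—R6, R6—R7, R1—R2, R2—R5, R5—R9, R1—R8, R4—R7; total weight 3+8+13+14+12+21+22 = 93.

93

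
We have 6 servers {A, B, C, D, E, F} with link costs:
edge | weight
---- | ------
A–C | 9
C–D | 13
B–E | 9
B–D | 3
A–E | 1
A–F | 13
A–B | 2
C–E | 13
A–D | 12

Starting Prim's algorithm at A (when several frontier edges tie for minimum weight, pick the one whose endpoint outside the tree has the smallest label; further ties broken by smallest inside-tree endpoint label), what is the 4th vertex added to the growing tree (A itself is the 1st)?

D

Prim, starting at A.
Step 1: frontier [A–E 1, A–B 2, A–C 9, A–D 12, A–F 13] → take A–E (1); add E.
Step 2: frontier [A–B 2, A–C 9, A–D 12, A–F 13, B–E 9, C–E 13] → take A–B (2); add B.
Step 3: frontier [A–C 9, A–D 12, A–F 13, B–D 3, C–E 13] → take B–D (3); add D.
Step 4: frontier [A–C 9, A–F 13, C–D 13, C–E 13] → take A–C (9); add C.
Step 5: frontier [A–F 13] → take A–F (13); add F.
Vertex order: A, E, B, D, C, F. The 4th vertex is D.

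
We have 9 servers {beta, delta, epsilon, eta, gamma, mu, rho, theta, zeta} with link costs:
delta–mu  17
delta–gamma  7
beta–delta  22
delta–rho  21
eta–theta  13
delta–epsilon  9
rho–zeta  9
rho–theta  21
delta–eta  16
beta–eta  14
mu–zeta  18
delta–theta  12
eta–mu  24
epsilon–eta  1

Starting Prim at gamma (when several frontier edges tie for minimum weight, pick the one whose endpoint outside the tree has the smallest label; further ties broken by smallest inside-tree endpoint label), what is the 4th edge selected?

delta-theta

Grow the tree from gamma using Prim:
Step 1: frontier [delta–gamma 7] → take delta–gamma (7); add delta.
Step 2: frontier [delta–epsilon 9, delta–theta 12, delta–eta 16, delta–mu 17, delta–rho 21, beta–delta 22] → take delta–epsilon (9); add epsilon.
Step 3: frontier [delta–theta 12, delta–eta 16, delta–mu 17, delta–rho 21, beta–delta 22, epsilon–eta 1] → take epsilon–eta (1); add eta.
Step 4: frontier [delta–theta 12, delta–mu 17, delta–rho 21, beta–delta 22, eta–theta 13, beta–eta 14, eta–mu 24] → take delta–theta (12); add theta.
Step 5: frontier [delta–mu 17, delta–rho 21, beta–delta 22, beta–eta 14, eta–mu 24, rho–theta 21] → take beta–eta (14); add beta.
Step 6: frontier [delta–mu 17, delta–rho 21, eta–mu 24, rho–theta 21] → take delta–mu (17); add mu.
Step 7: frontier [delta–rho 21, mu–zeta 18, rho–theta 21] → take mu–zeta (18); add zeta.
Step 8: frontier [delta–rho 21, rho–theta 21, rho–zeta 9] → take rho–zeta (9); add rho.
The 4th edge added is delta–theta.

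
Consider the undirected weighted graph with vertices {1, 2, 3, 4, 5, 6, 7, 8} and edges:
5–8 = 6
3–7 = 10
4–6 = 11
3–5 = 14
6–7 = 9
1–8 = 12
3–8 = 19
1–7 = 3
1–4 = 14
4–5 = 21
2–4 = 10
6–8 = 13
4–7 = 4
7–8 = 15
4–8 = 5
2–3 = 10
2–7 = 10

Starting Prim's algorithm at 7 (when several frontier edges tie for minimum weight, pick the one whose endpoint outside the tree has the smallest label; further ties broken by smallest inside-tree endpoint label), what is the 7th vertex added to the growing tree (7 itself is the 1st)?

2

Prim's algorithm from 7:
Step 1: cheapest edge leaving the tree is 1–7 (3); add 1.
Step 2: cheapest edge leaving the tree is 4–7 (4); add 4.
Step 3: cheapest edge leaving the tree is 4–8 (5); add 8.
Step 4: cheapest edge leaving the tree is 5–8 (6); add 5.
Step 5: cheapest edge leaving the tree is 6–7 (9); add 6.
Step 6: cheapest edge leaving the tree is 2–4 (10); add 2.
Step 7: cheapest edge leaving the tree is 2–3 (10); add 3.
Vertex order: 7, 1, 4, 8, 5, 6, 2, 3. The 7th vertex is 2.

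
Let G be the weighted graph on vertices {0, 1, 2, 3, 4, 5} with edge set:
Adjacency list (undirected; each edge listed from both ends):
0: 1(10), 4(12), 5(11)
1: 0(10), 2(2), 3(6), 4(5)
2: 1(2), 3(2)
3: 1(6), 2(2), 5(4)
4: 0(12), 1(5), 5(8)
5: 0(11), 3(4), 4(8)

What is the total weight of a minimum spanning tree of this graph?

Prim, starting at 2.
Step 1: frontier [1–2 2, 2–3 2] → take 1–2 (2); add 1.
Step 2: frontier [1–4 5, 1–3 6, 0–1 10, 2–3 2] → take 2–3 (2); add 3.
Step 3: frontier [1–4 5, 0–1 10, 3–5 4] → take 3–5 (4); add 5.
Step 4: frontier [1–4 5, 0–1 10, 4–5 8, 0–5 11] → take 1–4 (5); add 4.
Step 5: frontier [0–1 10, 0–4 12, 0–5 11] → take 0–1 (10); add 0.
MST edges: 1–2, 2–3, 3–5, 1–4, 0–1; total weight 2+2+4+5+10 = 23.

23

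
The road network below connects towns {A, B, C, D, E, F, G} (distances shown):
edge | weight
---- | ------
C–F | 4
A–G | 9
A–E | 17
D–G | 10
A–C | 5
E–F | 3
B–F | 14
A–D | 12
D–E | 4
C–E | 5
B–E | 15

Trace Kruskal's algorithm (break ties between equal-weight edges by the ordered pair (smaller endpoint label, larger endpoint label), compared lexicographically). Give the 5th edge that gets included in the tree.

A-G

Sort edges by weight, then run Kruskal:
E–F (3): add. Components now {A} {B} {C} {D} {E,F} {G}
C–F (4): add. Components now {A} {B} {C,E,F} {D} {G}
D–E (4): add. Components now {A} {B} {C,D,E,F} {G}
A–C (5): add. Components now {A,C,D,E,F} {B} {G}
C–E (5): skip — C and E already connected.
A–G (9): add. Components now {A,C,D,E,F,G} {B}
D–G (10): skip — D and G already connected.
A–D (12): skip — A and D already connected.
B–F (14): add. Components now {A,B,C,D,E,F,G}
The 5th edge added is A–G.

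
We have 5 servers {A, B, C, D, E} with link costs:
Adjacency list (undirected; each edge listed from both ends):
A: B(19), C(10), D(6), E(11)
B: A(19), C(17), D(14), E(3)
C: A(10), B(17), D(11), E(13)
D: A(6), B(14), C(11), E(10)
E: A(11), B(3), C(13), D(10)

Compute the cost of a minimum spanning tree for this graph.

Sort edges by weight, then run Kruskal:
B E (3): add — endpoints in different components.
A D (6): add — endpoints in different components.
A C (10): add — endpoints in different components.
D E (10): add — endpoints in different components.
MST edges: B E, A D, A C, D E; total weight 3+6+10+10 = 29.

29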